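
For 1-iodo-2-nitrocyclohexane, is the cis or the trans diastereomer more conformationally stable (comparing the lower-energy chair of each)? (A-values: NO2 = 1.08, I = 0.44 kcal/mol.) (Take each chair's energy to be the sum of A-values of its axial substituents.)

At 1,2 positions (parity opposite): cis → (a,e or e,a); trans → (e,e or a,a).
Best chair for cis: E = 0.44 kcal/mol; best chair for trans: E = 0.00 kcal/mol.
The trans isomer is lower by 0.44 kcal/mol.

trans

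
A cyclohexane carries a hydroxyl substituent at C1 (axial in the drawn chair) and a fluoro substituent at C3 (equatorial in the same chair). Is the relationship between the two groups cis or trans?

trans

C1 and C3 have the same parity, so their axial bonds point in the same direction.
With same-parity carbons, two substituents on the same face are both axial or both equatorial; opposite faces give one of each.
Here the groups are axial/equatorial → opposite face → trans.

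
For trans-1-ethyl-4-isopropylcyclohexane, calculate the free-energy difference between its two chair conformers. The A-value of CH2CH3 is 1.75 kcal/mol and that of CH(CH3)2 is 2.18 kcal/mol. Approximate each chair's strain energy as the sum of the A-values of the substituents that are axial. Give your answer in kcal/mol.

C1 and C4 have opposite parity, so for the trans isomer the two substituents are e,e in one chair and a,a in the other.
Chair I (ethyl axial, isopropyl axial): E = 3.93 kcal/mol.
Chair II (ethyl equatorial, isopropyl equatorial): E = 0.00 kcal/mol.
ΔE = 3.93 − 0.00 = 3.93 kcal/mol; chair II is more stable.

3.93 kcal/mol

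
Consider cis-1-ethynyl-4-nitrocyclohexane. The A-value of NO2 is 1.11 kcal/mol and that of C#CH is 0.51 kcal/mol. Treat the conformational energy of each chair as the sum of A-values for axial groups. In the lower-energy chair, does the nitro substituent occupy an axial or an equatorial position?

equatorial

C1 and C4 have opposite parity, so for the cis isomer the two substituents are one axial and one equatorial in each chair.
Chair I (nitro axial, ethynyl equatorial): E = 1.11 kcal/mol.
Chair II (nitro equatorial, ethynyl axial): E = 0.51 kcal/mol.
Chair II is the more stable (lower-energy) conformer, and in that chair the nitro group is equatorial.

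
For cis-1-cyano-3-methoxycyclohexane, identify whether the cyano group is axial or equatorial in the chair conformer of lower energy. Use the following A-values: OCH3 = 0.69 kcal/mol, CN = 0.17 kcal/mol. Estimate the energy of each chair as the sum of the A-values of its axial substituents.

equatorial

C1 and C3 have the same parity, so for the cis isomer the two substituents are e,e in one chair and a,a in the other.
Chair I (methoxy axial, cyano axial): E = 0.86 kcal/mol.
Chair II (methoxy equatorial, cyano equatorial): E = 0.00 kcal/mol.
Chair II is the more stable (lower-energy) conformer, and in that chair the cyano group is equatorial.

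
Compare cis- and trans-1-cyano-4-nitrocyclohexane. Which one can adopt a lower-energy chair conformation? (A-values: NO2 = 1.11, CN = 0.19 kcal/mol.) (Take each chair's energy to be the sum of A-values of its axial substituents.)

trans

At 1,4 positions (parity opposite): cis → (a,e or e,a); trans → (e,e or a,a).
Best chair for cis: E = 0.19 kcal/mol; best chair for trans: E = 0.00 kcal/mol.
The trans isomer is lower by 0.19 kcal/mol.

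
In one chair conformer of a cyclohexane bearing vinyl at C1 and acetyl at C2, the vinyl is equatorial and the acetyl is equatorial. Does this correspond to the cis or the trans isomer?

trans

C1 and C2 have opposite parity, so their axial bonds point in opposite directions.
With opposite-parity carbons, two substituents on the same face are one axial and one equatorial; opposite faces give both axial or both equatorial.
Here the groups are equatorial/equatorial → opposite face → trans.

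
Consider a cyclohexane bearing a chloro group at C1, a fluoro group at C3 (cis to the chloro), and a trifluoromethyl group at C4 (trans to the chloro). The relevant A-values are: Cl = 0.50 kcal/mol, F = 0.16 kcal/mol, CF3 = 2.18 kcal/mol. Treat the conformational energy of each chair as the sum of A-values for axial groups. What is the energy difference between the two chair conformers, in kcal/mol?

2.84 kcal/mol

Chair I (chloro axial, fluoro axial, trifluoromethyl axial): E = 2.84 kcal/mol.
Chair II (chloro equatorial, fluoro equatorial, trifluoromethyl equatorial): E = 0.00 kcal/mol.
ΔE = 2.84 − 0.00 = 2.84 kcal/mol; chair II is more stable.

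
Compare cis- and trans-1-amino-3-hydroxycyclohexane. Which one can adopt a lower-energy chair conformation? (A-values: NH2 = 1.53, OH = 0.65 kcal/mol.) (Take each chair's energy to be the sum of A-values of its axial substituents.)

cis

At 1,3 positions (parity same): cis → (e,e or a,a); trans → (a,e or e,a).
Best chair for cis: E = 0.00 kcal/mol; best chair for trans: E = 0.65 kcal/mol.
The cis isomer is lower by 0.65 kcal/mol.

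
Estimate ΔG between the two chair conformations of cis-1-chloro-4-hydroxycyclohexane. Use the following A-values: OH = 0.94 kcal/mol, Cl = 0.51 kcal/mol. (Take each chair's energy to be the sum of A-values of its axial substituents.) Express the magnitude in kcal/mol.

C1 and C4 have opposite parity, so for the cis isomer the two substituents are one axial and one equatorial in each chair.
Chair I (hydroxyl axial, chloro equatorial): E = 0.94 kcal/mol.
Chair II (hydroxyl equatorial, chloro axial): E = 0.51 kcal/mol.
ΔE = 0.94 − 0.51 = 0.43 kcal/mol; chair II is more stable.

0.43 kcal/mol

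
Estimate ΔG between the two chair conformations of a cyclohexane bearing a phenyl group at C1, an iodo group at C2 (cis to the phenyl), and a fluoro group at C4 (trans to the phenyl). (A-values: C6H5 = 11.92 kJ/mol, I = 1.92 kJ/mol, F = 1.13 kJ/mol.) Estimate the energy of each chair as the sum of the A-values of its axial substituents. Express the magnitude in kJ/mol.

11.13 kJ/mol

Chair I (phenyl axial, iodo equatorial, fluoro axial): E = 13.05 kJ/mol.
Chair II (phenyl equatorial, iodo axial, fluoro equatorial): E = 1.92 kJ/mol.
ΔE = 13.05 − 1.92 = 11.13 kJ/mol; chair II is more stable.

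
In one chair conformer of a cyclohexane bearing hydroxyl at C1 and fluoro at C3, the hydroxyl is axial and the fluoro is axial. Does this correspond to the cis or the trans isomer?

cis

C1 and C3 have the same parity, so their axial bonds point in the same direction.
With same-parity carbons, two substituents on the same face are both axial or both equatorial; opposite faces give one of each.
Here the groups are axial/axial → same face → cis.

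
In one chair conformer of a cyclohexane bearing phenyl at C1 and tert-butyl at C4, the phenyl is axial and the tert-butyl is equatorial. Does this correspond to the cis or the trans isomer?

cis

C1 and C4 have opposite parity, so their axial bonds point in opposite directions.
With opposite-parity carbons, two substituents on the same face are one axial and one equatorial; opposite faces give both axial or both equatorial.
Here the groups are axial/equatorial → same face → cis.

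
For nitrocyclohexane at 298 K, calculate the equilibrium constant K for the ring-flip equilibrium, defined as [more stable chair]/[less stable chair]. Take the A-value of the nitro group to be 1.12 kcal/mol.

One chair has the nitro group axial (E = 1.12 kcal/mol) and the other has it equatorial (E = 0).
ΔG = 1.12 kcal/mol between the two chairs.
K = exp(ΔG/RT) with R = 1.987×10⁻³ kcal mol⁻¹ K⁻¹ and T = 298 K gives K ≈ 6.63.

K ≈ 6.63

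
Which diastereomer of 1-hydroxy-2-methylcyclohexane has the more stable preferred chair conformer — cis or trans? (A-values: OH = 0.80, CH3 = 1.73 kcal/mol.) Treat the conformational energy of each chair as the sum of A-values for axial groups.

At 1,2 positions (parity opposite): cis → (a,e or e,a); trans → (e,e or a,a).
Best chair for cis: E = 0.80 kcal/mol; best chair for trans: E = 0.00 kcal/mol.
The trans isomer is lower by 0.80 kcal/mol.

trans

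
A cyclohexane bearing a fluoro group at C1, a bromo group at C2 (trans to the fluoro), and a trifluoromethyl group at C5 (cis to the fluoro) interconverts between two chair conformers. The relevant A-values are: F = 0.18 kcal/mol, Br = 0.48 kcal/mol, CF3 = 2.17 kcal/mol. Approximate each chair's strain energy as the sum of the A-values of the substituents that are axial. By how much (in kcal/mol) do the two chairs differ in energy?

Chair I (fluoro axial, bromo axial, trifluoromethyl axial): E = 2.83 kcal/mol.
Chair II (fluoro equatorial, bromo equatorial, trifluoromethyl equatorial): E = 0.00 kcal/mol.
ΔE = 2.83 − 0.00 = 2.83 kcal/mol; chair II is more stable.

2.83 kcal/mol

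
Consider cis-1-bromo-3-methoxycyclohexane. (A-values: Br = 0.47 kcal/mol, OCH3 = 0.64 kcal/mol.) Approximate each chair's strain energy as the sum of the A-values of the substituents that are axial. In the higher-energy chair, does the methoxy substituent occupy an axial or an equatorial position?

axial

C1 and C3 have the same parity, so for the cis isomer the two substituents are e,e in one chair and a,a in the other.
Chair I (bromo axial, methoxy axial): E = 1.11 kcal/mol.
Chair II (bromo equatorial, methoxy equatorial): E = 0.00 kcal/mol.
Chair I is the less stable (higher-energy) conformer, and in that chair the methoxy group is axial.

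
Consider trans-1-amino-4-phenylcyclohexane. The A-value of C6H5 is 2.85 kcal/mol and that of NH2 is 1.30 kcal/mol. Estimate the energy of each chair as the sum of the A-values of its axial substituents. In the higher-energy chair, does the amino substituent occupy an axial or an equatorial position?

C1 and C4 have opposite parity, so for the trans isomer the two substituents are e,e in one chair and a,a in the other.
Chair I (phenyl axial, amino axial): E = 4.15 kcal/mol.
Chair II (phenyl equatorial, amino equatorial): E = 0.00 kcal/mol.
Chair I is the less stable (higher-energy) conformer, and in that chair the amino group is axial.

axial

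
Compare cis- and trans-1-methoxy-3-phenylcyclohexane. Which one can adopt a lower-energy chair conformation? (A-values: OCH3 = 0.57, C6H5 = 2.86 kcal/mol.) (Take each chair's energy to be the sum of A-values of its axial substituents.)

cis

At 1,3 positions (parity same): cis → (e,e or a,a); trans → (a,e or e,a).
Best chair for cis: E = 0.00 kcal/mol; best chair for trans: E = 0.57 kcal/mol.
The cis isomer is lower by 0.57 kcal/mol.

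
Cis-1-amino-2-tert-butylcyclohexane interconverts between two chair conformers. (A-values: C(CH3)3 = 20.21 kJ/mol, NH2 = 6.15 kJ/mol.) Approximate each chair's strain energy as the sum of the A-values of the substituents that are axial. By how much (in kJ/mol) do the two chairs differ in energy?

14.06 kJ/mol

C1 and C2 have opposite parity, so for the cis isomer the two substituents are one axial and one equatorial in each chair.
Chair I (tert-butyl axial, amino equatorial): E = 20.21 kJ/mol.
Chair II (tert-butyl equatorial, amino axial): E = 6.15 kJ/mol.
ΔE = 20.21 − 6.15 = 14.06 kJ/mol; chair II is more stable.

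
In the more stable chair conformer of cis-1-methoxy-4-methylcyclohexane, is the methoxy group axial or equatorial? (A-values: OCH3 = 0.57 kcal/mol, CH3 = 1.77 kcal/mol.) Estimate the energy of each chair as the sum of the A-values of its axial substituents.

C1 and C4 have opposite parity, so for the cis isomer the two substituents are one axial and one equatorial in each chair.
Chair I (methoxy axial, methyl equatorial): E = 0.57 kcal/mol.
Chair II (methoxy equatorial, methyl axial): E = 1.77 kcal/mol.
Chair I is the more stable (lower-energy) conformer, and in that chair the methoxy group is axial.

axial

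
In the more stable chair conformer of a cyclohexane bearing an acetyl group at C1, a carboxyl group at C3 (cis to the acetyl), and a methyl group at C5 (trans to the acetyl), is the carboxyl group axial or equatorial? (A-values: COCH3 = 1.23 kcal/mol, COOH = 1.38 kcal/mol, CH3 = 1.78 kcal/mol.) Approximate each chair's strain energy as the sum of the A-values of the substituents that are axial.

Chair I (acetyl axial, carboxyl axial, methyl equatorial): E = 2.61 kcal/mol.
Chair II (acetyl equatorial, carboxyl equatorial, methyl axial): E = 1.78 kcal/mol.
Chair II is the more stable (lower-energy) conformer, and in that chair the carboxyl group is equatorial.

equatorial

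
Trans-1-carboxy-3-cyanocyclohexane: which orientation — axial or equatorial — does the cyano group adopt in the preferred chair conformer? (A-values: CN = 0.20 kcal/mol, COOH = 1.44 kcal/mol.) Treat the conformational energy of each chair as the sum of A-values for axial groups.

axial

C1 and C3 have the same parity, so for the trans isomer the two substituents are one axial and one equatorial in each chair.
Chair I (cyano axial, carboxyl equatorial): E = 0.20 kcal/mol.
Chair II (cyano equatorial, carboxyl axial): E = 1.44 kcal/mol.
Chair I is the more stable (lower-energy) conformer, and in that chair the cyano group is axial.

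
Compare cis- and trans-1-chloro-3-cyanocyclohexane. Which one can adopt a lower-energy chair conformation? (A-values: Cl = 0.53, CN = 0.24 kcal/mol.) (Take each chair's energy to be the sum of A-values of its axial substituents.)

cis

At 1,3 positions (parity same): cis → (e,e or a,a); trans → (a,e or e,a).
Best chair for cis: E = 0.00 kcal/mol; best chair for trans: E = 0.24 kcal/mol.
The cis isomer is lower by 0.24 kcal/mol.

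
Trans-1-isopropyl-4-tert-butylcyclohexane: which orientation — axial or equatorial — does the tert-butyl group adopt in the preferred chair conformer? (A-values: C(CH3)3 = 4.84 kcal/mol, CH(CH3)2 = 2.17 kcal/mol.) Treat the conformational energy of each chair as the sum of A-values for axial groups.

C1 and C4 have opposite parity, so for the trans isomer the two substituents are e,e in one chair and a,a in the other.
Chair I (tert-butyl axial, isopropyl axial): E = 7.01 kcal/mol.
Chair II (tert-butyl equatorial, isopropyl equatorial): E = 0.00 kcal/mol.
Chair II is the more stable (lower-energy) conformer, and in that chair the tert-butyl group is equatorial.

equatorial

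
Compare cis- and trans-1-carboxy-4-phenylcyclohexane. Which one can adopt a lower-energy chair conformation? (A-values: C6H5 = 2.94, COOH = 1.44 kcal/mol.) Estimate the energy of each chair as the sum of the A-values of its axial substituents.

At 1,4 positions (parity opposite): cis → (a,e or e,a); trans → (e,e or a,a).
Best chair for cis: E = 1.44 kcal/mol; best chair for trans: E = 0.00 kcal/mol.
The trans isomer is lower by 1.44 kcal/mol.

trans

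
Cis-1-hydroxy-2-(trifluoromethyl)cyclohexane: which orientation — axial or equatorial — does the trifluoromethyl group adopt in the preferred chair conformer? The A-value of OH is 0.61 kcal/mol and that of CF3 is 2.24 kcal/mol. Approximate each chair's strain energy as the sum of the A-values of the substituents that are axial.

C1 and C2 have opposite parity, so for the cis isomer the two substituents are one axial and one equatorial in each chair.
Chair I (hydroxyl axial, trifluoromethyl equatorial): E = 0.61 kcal/mol.
Chair II (hydroxyl equatorial, trifluoromethyl axial): E = 2.24 kcal/mol.
Chair I is the more stable (lower-energy) conformer, and in that chair the trifluoromethyl group is equatorial.

equatorial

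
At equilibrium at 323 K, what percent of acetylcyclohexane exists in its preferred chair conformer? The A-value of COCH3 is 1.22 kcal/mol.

One chair has the acetyl group axial (E = 1.22 kcal/mol) and the other has it equatorial (E = 0).
ΔG = 1.22 kcal/mol between the two chairs.
K = exp(ΔG/RT) with R = 1.987×10⁻³ kcal mol⁻¹ K⁻¹ and T = 323 K gives K ≈ 6.69.
Fraction in the lower-energy chair = K/(K+1) = 87.0%.

87.0%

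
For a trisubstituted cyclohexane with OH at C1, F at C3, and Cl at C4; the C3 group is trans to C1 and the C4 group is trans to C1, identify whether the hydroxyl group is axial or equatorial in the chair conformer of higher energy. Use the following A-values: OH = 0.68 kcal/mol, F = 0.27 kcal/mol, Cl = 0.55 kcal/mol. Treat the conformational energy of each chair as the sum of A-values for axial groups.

axial

Chair I (hydroxyl axial, fluoro equatorial, chloro axial): E = 1.23 kcal/mol.
Chair II (hydroxyl equatorial, fluoro axial, chloro equatorial): E = 0.27 kcal/mol.
Chair I is the less stable (higher-energy) conformer, and in that chair the hydroxyl group is axial.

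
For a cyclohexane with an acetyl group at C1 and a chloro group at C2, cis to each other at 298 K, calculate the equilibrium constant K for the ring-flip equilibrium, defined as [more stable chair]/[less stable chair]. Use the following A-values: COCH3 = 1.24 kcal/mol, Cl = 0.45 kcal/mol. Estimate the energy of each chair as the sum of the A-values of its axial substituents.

K ≈ 3.80

C1 and C2 have opposite parity, so for the cis isomer the two substituents are one axial and one equatorial in each chair.
Chair I (acetyl axial, chloro equatorial): E = 1.24 kcal/mol; chair II (acetyl equatorial, chloro axial): E = 0.45 kcal/mol.
ΔG = 0.79 kcal/mol between the two chairs.
K = exp(ΔG/RT) with R = 1.987×10⁻³ kcal mol⁻¹ K⁻¹ and T = 298 K gives K ≈ 3.8.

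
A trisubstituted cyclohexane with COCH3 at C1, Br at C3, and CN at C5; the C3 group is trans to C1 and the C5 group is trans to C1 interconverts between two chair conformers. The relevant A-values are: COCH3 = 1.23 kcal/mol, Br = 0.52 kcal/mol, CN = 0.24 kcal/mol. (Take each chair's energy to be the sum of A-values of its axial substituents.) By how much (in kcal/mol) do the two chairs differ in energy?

0.47 kcal/mol

Chair I (acetyl axial, bromo equatorial, cyano equatorial): E = 1.23 kcal/mol.
Chair II (acetyl equatorial, bromo axial, cyano axial): E = 0.76 kcal/mol.
ΔE = 1.23 − 0.76 = 0.47 kcal/mol; chair II is more stable.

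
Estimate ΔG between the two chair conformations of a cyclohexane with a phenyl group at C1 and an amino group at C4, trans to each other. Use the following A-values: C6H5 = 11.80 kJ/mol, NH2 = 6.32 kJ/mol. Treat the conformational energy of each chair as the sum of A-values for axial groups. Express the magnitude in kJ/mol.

C1 and C4 have opposite parity, so for the trans isomer the two substituents are e,e in one chair and a,a in the other.
Chair I (phenyl axial, amino axial): E = 18.12 kJ/mol.
Chair II (phenyl equatorial, amino equatorial): E = 0.00 kJ/mol.
ΔE = 18.12 − 0.00 = 18.12 kJ/mol; chair II is more stable.

18.12 kJ/mol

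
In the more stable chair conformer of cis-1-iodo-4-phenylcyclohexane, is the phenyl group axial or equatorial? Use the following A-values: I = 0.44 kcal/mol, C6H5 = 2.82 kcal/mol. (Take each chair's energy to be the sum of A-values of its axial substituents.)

equatorial

C1 and C4 have opposite parity, so for the cis isomer the two substituents are one axial and one equatorial in each chair.
Chair I (iodo axial, phenyl equatorial): E = 0.44 kcal/mol.
Chair II (iodo equatorial, phenyl axial): E = 2.82 kcal/mol.
Chair I is the more stable (lower-energy) conformer, and in that chair the phenyl group is equatorial.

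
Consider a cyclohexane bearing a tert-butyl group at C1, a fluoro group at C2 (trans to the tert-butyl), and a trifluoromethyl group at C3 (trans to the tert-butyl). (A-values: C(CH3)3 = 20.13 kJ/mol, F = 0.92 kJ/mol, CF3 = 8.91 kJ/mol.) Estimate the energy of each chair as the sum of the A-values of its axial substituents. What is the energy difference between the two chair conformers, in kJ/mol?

12.14 kJ/mol

Chair I (tert-butyl axial, fluoro axial, trifluoromethyl equatorial): E = 21.05 kJ/mol.
Chair II (tert-butyl equatorial, fluoro equatorial, trifluoromethyl axial): E = 8.91 kJ/mol.
ΔE = 21.05 − 8.91 = 12.14 kJ/mol; chair II is more stable.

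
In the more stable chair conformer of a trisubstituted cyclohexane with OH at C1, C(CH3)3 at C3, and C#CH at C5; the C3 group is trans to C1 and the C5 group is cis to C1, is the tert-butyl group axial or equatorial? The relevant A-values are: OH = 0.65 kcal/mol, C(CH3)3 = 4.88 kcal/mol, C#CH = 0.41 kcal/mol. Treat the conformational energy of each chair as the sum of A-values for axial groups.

Chair I (hydroxyl axial, tert-butyl equatorial, ethynyl axial): E = 1.06 kcal/mol.
Chair II (hydroxyl equatorial, tert-butyl axial, ethynyl equatorial): E = 4.88 kcal/mol.
Chair I is the more stable (lower-energy) conformer, and in that chair the tert-butyl group is equatorial.

equatorial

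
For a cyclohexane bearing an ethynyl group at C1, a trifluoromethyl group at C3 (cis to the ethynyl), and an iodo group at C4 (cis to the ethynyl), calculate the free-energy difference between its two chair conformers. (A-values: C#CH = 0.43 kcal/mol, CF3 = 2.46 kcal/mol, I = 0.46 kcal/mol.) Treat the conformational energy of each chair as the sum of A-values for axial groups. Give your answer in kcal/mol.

Chair I (ethynyl axial, trifluoromethyl axial, iodo equatorial): E = 2.89 kcal/mol.
Chair II (ethynyl equatorial, trifluoromethyl equatorial, iodo axial): E = 0.46 kcal/mol.
ΔE = 2.89 − 0.46 = 2.43 kcal/mol; chair II is more stable.

2.43 kcal/mol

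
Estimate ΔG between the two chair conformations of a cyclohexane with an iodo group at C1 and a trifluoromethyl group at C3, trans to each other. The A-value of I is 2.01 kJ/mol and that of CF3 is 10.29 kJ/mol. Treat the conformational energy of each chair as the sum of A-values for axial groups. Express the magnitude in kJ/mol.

C1 and C3 have the same parity, so for the trans isomer the two substituents are one axial and one equatorial in each chair.
Chair I (iodo axial, trifluoromethyl equatorial): E = 2.01 kJ/mol.
Chair II (iodo equatorial, trifluoromethyl axial): E = 10.29 kJ/mol.
ΔE = 10.29 − 2.01 = 8.28 kJ/mol; chair I is more stable.

8.28 kJ/mol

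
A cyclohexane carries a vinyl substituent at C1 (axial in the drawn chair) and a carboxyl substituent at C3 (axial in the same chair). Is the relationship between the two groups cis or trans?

cis

C1 and C3 have the same parity, so their axial bonds point in the same direction.
With same-parity carbons, two substituents on the same face are both axial or both equatorial; opposite faces give one of each.
Here the groups are axial/axial → same face → cis.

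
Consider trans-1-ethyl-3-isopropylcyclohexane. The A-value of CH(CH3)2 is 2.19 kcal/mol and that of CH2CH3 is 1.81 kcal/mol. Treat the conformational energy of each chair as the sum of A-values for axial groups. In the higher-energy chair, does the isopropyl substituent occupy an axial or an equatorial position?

C1 and C3 have the same parity, so for the trans isomer the two substituents are one axial and one equatorial in each chair.
Chair I (isopropyl axial, ethyl equatorial): E = 2.19 kcal/mol.
Chair II (isopropyl equatorial, ethyl axial): E = 1.81 kcal/mol.
Chair I is the less stable (higher-energy) conformer, and in that chair the isopropyl group is axial.

axial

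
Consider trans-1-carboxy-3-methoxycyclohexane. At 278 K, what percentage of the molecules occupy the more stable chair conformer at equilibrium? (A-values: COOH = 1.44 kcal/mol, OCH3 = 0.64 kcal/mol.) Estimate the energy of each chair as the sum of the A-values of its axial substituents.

81.0%

C1 and C3 have the same parity, so for the trans isomer the two substituents are one axial and one equatorial in each chair.
Chair I (carboxyl axial, methoxy equatorial): E = 1.44 kcal/mol; chair II (carboxyl equatorial, methoxy axial): E = 0.64 kcal/mol.
ΔG = 0.80 kcal/mol between the two chairs.
K = exp(ΔG/RT) with R = 1.987×10⁻³ kcal mol⁻¹ K⁻¹ and T = 278 K gives K ≈ 4.26.
Fraction in the lower-energy chair = K/(K+1) = 81.0%.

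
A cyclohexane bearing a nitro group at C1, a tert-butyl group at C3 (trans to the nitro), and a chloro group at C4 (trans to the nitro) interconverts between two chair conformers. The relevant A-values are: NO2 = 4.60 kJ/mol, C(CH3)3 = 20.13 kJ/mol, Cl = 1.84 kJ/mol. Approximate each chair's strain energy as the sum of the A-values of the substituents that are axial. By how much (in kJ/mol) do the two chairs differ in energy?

Chair I (nitro axial, tert-butyl equatorial, chloro axial): E = 6.44 kJ/mol.
Chair II (nitro equatorial, tert-butyl axial, chloro equatorial): E = 20.13 kJ/mol.
ΔE = 20.13 − 6.44 = 13.69 kJ/mol; chair I is more stable.

13.69 kJ/mol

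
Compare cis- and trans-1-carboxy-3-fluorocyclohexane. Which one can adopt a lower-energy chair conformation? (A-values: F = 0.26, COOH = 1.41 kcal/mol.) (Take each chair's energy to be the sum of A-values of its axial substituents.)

cis

At 1,3 positions (parity same): cis → (e,e or a,a); trans → (a,e or e,a).
Best chair for cis: E = 0.00 kcal/mol; best chair for trans: E = 0.26 kcal/mol.
The cis isomer is lower by 0.26 kcal/mol.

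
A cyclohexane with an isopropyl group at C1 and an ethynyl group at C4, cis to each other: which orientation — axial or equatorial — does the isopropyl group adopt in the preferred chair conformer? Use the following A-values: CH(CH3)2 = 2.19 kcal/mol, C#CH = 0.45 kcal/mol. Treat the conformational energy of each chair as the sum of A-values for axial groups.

equatorial

C1 and C4 have opposite parity, so for the cis isomer the two substituents are one axial and one equatorial in each chair.
Chair I (isopropyl axial, ethynyl equatorial): E = 2.19 kcal/mol.
Chair II (isopropyl equatorial, ethynyl axial): E = 0.45 kcal/mol.
Chair II is the more stable (lower-energy) conformer, and in that chair the isopropyl group is equatorial.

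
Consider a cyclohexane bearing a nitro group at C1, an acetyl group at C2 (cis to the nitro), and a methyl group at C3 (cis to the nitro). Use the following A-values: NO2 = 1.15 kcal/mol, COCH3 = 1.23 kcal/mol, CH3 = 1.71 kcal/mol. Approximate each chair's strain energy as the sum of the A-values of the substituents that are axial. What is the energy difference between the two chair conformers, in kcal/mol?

1.63 kcal/mol

Chair I (nitro axial, acetyl equatorial, methyl axial): E = 2.86 kcal/mol.
Chair II (nitro equatorial, acetyl axial, methyl equatorial): E = 1.23 kcal/mol.
ΔE = 2.86 − 1.23 = 1.63 kcal/mol; chair II is more stable.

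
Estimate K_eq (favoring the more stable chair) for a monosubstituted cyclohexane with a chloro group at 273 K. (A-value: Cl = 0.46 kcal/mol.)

K ≈ 2.33

One chair has the chloro group axial (E = 0.46 kcal/mol) and the other has it equatorial (E = 0).
ΔG = 0.46 kcal/mol between the two chairs.
K = exp(ΔG/RT) with R = 1.987×10⁻³ kcal mol⁻¹ K⁻¹ and T = 273 K gives K ≈ 2.33.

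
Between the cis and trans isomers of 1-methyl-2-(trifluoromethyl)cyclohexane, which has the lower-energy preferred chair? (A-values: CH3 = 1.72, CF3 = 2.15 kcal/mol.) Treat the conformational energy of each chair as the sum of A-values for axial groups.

trans

At 1,2 positions (parity opposite): cis → (a,e or e,a); trans → (e,e or a,a).
Best chair for cis: E = 1.72 kcal/mol; best chair for trans: E = 0.00 kcal/mol.
The trans isomer is lower by 1.72 kcal/mol.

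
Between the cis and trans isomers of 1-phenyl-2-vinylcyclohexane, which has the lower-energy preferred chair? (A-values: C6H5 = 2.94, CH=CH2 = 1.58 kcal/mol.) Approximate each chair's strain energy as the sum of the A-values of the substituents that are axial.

At 1,2 positions (parity opposite): cis → (a,e or e,a); trans → (e,e or a,a).
Best chair for cis: E = 1.58 kcal/mol; best chair for trans: E = 0.00 kcal/mol.
The trans isomer is lower by 1.58 kcal/mol.

trans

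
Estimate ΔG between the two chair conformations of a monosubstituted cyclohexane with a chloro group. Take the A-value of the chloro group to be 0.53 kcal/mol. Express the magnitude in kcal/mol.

A monosubstituted cyclohexane has one chair with the chloro group axial (E = A = 0.53 kcal/mol) and one with it equatorial (E = 0).
ΔE = 0.53 − 0 = 0.53 kcal/mol.

0.53 kcal/mol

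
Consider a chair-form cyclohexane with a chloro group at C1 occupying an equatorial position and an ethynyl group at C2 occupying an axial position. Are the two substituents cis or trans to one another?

cis

C1 and C2 have opposite parity, so their axial bonds point in opposite directions.
With opposite-parity carbons, two substituents on the same face are one axial and one equatorial; opposite faces give both axial or both equatorial.
Here the groups are equatorial/axial → same face → cis.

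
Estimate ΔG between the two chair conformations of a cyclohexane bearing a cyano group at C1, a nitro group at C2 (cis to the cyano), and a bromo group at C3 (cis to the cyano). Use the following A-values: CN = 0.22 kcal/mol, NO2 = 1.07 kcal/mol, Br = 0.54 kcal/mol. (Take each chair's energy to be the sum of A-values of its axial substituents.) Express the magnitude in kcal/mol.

Chair I (cyano axial, nitro equatorial, bromo axial): E = 0.76 kcal/mol.
Chair II (cyano equatorial, nitro axial, bromo equatorial): E = 1.07 kcal/mol.
ΔE = 1.07 − 0.76 = 0.31 kcal/mol; chair I is more stable.

0.31 kcal/mol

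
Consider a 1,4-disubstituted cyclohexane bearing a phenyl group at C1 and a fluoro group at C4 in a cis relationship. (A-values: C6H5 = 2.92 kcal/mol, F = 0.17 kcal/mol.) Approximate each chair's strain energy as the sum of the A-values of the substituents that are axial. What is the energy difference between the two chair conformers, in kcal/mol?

C1 and C4 have opposite parity, so for the cis isomer the two substituents are one axial and one equatorial in each chair.
Chair I (phenyl axial, fluoro equatorial): E = 2.92 kcal/mol.
Chair II (phenyl equatorial, fluoro axial): E = 0.17 kcal/mol.
ΔE = 2.92 − 0.17 = 2.75 kcal/mol; chair II is more stable.

2.75 kcal/mol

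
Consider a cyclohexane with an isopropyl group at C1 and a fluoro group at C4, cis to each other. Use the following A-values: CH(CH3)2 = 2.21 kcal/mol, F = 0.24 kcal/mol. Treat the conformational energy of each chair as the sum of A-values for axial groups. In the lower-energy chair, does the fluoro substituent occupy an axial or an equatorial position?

axial

C1 and C4 have opposite parity, so for the cis isomer the two substituents are one axial and one equatorial in each chair.
Chair I (isopropyl axial, fluoro equatorial): E = 2.21 kcal/mol.
Chair II (isopropyl equatorial, fluoro axial): E = 0.24 kcal/mol.
Chair II is the more stable (lower-energy) conformer, and in that chair the fluoro group is axial.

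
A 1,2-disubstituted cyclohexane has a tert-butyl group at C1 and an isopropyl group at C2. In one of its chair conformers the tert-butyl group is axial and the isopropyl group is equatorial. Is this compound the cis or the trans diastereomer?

cis

C1 and C2 have opposite parity, so their axial bonds point in opposite directions.
With opposite-parity carbons, two substituents on the same face are one axial and one equatorial; opposite faces give both axial or both equatorial.
Here the groups are axial/equatorial → same face → cis.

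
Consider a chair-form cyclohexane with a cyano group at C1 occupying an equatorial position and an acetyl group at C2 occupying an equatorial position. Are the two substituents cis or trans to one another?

trans

C1 and C2 have opposite parity, so their axial bonds point in opposite directions.
With opposite-parity carbons, two substituents on the same face are one axial and one equatorial; opposite faces give both axial or both equatorial.
Here the groups are equatorial/equatorial → opposite face → trans.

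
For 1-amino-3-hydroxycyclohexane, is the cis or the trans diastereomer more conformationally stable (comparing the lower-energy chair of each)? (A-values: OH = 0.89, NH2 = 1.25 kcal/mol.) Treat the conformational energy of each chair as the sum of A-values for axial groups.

At 1,3 positions (parity same): cis → (e,e or a,a); trans → (a,e or e,a).
Best chair for cis: E = 0.00 kcal/mol; best chair for trans: E = 0.89 kcal/mol.
The cis isomer is lower by 0.89 kcal/mol.

cis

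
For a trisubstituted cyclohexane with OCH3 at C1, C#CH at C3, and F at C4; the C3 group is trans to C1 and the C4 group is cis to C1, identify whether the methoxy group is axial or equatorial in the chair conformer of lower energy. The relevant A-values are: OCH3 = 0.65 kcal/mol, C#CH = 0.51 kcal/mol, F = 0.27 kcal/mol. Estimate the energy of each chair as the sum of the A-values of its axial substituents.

axial

Chair I (methoxy axial, ethynyl equatorial, fluoro equatorial): E = 0.65 kcal/mol.
Chair II (methoxy equatorial, ethynyl axial, fluoro axial): E = 0.78 kcal/mol.
Chair I is the more stable (lower-energy) conformer, and in that chair the methoxy group is axial.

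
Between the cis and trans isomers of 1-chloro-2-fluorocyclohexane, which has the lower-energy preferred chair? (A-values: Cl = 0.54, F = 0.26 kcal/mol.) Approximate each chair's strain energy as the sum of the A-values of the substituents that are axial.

trans

At 1,2 positions (parity opposite): cis → (a,e or e,a); trans → (e,e or a,a).
Best chair for cis: E = 0.26 kcal/mol; best chair for trans: E = 0.00 kcal/mol.
The trans isomer is lower by 0.26 kcal/mol.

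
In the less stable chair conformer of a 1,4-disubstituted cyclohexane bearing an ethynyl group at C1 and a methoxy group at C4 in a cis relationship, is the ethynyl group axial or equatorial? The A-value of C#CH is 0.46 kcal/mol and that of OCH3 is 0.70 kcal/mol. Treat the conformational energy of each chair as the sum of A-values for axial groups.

C1 and C4 have opposite parity, so for the cis isomer the two substituents are one axial and one equatorial in each chair.
Chair I (ethynyl axial, methoxy equatorial): E = 0.46 kcal/mol.
Chair II (ethynyl equatorial, methoxy axial): E = 0.70 kcal/mol.
Chair II is the less stable (higher-energy) conformer, and in that chair the ethynyl group is equatorial.

equatorial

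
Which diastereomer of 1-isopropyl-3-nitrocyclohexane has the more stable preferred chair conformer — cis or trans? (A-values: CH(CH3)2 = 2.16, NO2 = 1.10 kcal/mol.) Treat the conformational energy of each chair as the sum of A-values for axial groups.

At 1,3 positions (parity same): cis → (e,e or a,a); trans → (a,e or e,a).
Best chair for cis: E = 0.00 kcal/mol; best chair for trans: E = 1.10 kcal/mol.
The cis isomer is lower by 1.10 kcal/mol.

cis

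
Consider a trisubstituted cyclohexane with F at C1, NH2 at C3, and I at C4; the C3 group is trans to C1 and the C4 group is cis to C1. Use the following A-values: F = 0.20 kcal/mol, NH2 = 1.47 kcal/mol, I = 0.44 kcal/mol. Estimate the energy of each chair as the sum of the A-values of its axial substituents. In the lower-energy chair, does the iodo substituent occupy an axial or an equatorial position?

equatorial

Chair I (fluoro axial, amino equatorial, iodo equatorial): E = 0.20 kcal/mol.
Chair II (fluoro equatorial, amino axial, iodo axial): E = 1.91 kcal/mol.
Chair I is the more stable (lower-energy) conformer, and in that chair the iodo group is equatorial.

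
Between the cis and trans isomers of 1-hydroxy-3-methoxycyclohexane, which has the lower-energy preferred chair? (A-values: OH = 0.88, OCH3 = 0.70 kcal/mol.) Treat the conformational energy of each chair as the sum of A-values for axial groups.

At 1,3 positions (parity same): cis → (e,e or a,a); trans → (a,e or e,a).
Best chair for cis: E = 0.00 kcal/mol; best chair for trans: E = 0.70 kcal/mol.
The cis isomer is lower by 0.70 kcal/mol.

cis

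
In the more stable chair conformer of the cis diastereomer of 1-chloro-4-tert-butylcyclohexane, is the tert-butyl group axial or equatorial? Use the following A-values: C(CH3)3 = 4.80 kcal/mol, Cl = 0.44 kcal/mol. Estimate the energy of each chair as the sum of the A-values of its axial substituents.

C1 and C4 have opposite parity, so for the cis isomer the two substituents are one axial and one equatorial in each chair.
Chair I (tert-butyl axial, chloro equatorial): E = 4.80 kcal/mol.
Chair II (tert-butyl equatorial, chloro axial): E = 0.44 kcal/mol.
Chair II is the more stable (lower-energy) conformer, and in that chair the tert-butyl group is equatorial.

equatorial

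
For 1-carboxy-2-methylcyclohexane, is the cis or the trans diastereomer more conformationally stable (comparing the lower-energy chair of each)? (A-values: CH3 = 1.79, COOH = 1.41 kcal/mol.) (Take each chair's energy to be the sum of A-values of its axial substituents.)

At 1,2 positions (parity opposite): cis → (a,e or e,a); trans → (e,e or a,a).
Best chair for cis: E = 1.41 kcal/mol; best chair for trans: E = 0.00 kcal/mol.
The trans isomer is lower by 1.41 kcal/mol.

trans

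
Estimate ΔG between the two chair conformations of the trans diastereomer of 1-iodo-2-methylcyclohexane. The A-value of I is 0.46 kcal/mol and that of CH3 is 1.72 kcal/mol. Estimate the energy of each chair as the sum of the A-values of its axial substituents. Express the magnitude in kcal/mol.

C1 and C2 have opposite parity, so for the trans isomer the two substituents are e,e in one chair and a,a in the other.
Chair I (iodo axial, methyl axial): E = 2.18 kcal/mol.
Chair II (iodo equatorial, methyl equatorial): E = 0.00 kcal/mol.
ΔE = 2.18 − 0.00 = 2.18 kcal/mol; chair II is more stable.

2.18 kcal/mol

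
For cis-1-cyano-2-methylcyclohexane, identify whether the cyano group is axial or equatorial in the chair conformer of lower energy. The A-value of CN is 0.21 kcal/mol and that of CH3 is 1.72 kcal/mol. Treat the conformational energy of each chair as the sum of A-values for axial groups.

axial

C1 and C2 have opposite parity, so for the cis isomer the two substituents are one axial and one equatorial in each chair.
Chair I (cyano axial, methyl equatorial): E = 0.21 kcal/mol.
Chair II (cyano equatorial, methyl axial): E = 1.72 kcal/mol.
Chair I is the more stable (lower-energy) conformer, and in that chair the cyano group is axial.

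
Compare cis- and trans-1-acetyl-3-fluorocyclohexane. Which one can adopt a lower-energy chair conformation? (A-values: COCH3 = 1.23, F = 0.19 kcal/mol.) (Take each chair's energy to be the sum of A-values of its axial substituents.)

cis

At 1,3 positions (parity same): cis → (e,e or a,a); trans → (a,e or e,a).
Best chair for cis: E = 0.00 kcal/mol; best chair for trans: E = 0.19 kcal/mol.
The cis isomer is lower by 0.19 kcal/mol.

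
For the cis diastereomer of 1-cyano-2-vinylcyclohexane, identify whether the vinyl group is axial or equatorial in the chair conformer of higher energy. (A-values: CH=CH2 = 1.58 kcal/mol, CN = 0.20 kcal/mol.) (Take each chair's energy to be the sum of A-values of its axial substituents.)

axial

C1 and C2 have opposite parity, so for the cis isomer the two substituents are one axial and one equatorial in each chair.
Chair I (vinyl axial, cyano equatorial): E = 1.58 kcal/mol.
Chair II (vinyl equatorial, cyano axial): E = 0.20 kcal/mol.
Chair I is the less stable (higher-energy) conformer, and in that chair the vinyl group is axial.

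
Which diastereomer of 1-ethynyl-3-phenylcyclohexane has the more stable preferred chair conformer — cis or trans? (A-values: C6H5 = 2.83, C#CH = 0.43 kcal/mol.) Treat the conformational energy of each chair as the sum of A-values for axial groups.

At 1,3 positions (parity same): cis → (e,e or a,a); trans → (a,e or e,a).
Best chair for cis: E = 0.00 kcal/mol; best chair for trans: E = 0.43 kcal/mol.
The cis isomer is lower by 0.43 kcal/mol.

cis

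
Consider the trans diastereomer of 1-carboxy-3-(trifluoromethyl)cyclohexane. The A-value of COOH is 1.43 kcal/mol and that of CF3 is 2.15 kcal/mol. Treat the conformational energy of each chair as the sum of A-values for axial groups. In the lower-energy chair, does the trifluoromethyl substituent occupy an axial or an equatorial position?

equatorial

C1 and C3 have the same parity, so for the trans isomer the two substituents are one axial and one equatorial in each chair.
Chair I (carboxyl axial, trifluoromethyl equatorial): E = 1.43 kcal/mol.
Chair II (carboxyl equatorial, trifluoromethyl axial): E = 2.15 kcal/mol.
Chair I is the more stable (lower-energy) conformer, and in that chair the trifluoromethyl group is equatorial.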